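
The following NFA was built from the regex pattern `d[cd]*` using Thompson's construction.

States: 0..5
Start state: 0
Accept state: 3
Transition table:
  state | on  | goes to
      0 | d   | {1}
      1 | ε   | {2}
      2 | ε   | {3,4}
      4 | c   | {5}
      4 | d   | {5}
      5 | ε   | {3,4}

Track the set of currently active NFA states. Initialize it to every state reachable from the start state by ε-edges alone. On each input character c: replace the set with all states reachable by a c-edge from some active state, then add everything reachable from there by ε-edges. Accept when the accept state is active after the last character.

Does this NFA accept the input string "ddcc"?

Answer: ACCEPT

Steps:
start: ε-closure({0}) = {0}
'd' @ 1: {1,2,3,4}  ✓accept
'd' @ 2: {3,4,5}  ✓accept
'c' @ 3: {3,4,5}  ✓accept
'c' @ 4: {3,4,5}  ✓accept
end set {3,4,5} — state 3 in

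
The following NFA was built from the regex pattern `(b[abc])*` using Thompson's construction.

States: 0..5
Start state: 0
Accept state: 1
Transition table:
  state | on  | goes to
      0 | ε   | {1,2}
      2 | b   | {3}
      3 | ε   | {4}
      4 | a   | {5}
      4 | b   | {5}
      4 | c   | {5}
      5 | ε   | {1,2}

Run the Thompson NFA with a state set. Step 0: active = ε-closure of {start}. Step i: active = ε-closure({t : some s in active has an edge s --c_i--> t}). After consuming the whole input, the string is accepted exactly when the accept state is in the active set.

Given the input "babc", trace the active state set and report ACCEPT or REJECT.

S₀ = ε-closure({0}) = {0,1,2}
'b' @ 1: {3,4}
'a' @ 2: {1,2,5}  ✓accept
'b' @ 3: {3,4}
'c' @ 4: {1,2,5}  ✓accept
end set {1,2,5} — state 1 in

Answer: ACCEPT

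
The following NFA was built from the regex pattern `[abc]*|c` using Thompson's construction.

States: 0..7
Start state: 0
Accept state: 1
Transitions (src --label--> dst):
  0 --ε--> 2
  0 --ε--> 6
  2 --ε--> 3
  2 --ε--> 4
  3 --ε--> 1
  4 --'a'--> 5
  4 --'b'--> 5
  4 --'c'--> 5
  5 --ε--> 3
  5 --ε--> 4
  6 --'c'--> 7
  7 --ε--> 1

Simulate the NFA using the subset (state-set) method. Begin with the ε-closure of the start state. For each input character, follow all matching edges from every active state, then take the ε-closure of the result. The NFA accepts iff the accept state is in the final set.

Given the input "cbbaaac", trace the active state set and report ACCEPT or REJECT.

start: ε-closure({0}) = {0,1,2,3,4,6}
'c' @ 1: {1,3,4,5,7}  [accepting]
'b' @ 2: {1,3,4,5}  [accepting]
'b' @ 3: {1,3,4,5}  [accepting]
'a' @ 4: {1,3,4,5}  [accepting]
'a' @ 5: {1,3,4,5}  [accepting]
'a' @ 6: {1,3,4,5}  [accepting]
'c' @ 7: {1,3,4,5}  [accepting]
final: {1,3,4,5}; accept 1 in set

Answer: ACCEPT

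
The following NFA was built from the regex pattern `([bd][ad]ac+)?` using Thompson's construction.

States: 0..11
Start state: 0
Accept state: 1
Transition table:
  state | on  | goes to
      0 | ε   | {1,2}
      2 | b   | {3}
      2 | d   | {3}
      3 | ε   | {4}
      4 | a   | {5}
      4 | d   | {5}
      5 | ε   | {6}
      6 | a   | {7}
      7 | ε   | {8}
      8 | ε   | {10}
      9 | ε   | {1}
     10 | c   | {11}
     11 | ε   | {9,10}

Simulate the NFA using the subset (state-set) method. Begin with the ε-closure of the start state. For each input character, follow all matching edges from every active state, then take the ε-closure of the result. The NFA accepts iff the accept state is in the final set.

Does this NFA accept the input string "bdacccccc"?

start: ε-closure({0}) = {0,1,2}
'b' @ 1: {3,4}
'd' @ 2: {5,6}
'a' @ 3: {7,8,10}
'c' @ 4: {1,9,10,11}  (accept∈set)
'c' @ 5: {1,9,10,11}  (accept∈set)
'c' @ 6: {1,9,10,11}  (accept∈set)
'c' @ 7: {1,9,10,11}  (accept∈set)
'c' @ 8: {1,9,10,11}  (accept∈set)
'c' @ 9: {1,9,10,11}  (accept∈set)
after full input: {1,9,10,11}  (accept=1 in)

Answer: ACCEPT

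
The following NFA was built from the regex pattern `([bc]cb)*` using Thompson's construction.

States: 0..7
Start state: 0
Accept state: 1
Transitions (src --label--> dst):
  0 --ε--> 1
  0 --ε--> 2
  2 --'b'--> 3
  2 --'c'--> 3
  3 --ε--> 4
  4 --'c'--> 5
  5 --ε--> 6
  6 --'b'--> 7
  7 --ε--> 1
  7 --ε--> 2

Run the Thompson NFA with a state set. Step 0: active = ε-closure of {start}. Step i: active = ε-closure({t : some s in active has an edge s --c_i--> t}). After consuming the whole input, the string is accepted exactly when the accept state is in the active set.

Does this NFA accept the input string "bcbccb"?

start: ε-closure({0}) = {0,1,2}
'b' @ 1: {3,4}
'c' @ 2: {5,6}
'b' @ 3: {1,2,7}  ✓accept
'c' @ 4: {3,4}
'c' @ 5: {5,6}
'b' @ 6: {1,2,7}  ✓accept
end set {1,2,7} — state 1 in

Answer: ACCEPT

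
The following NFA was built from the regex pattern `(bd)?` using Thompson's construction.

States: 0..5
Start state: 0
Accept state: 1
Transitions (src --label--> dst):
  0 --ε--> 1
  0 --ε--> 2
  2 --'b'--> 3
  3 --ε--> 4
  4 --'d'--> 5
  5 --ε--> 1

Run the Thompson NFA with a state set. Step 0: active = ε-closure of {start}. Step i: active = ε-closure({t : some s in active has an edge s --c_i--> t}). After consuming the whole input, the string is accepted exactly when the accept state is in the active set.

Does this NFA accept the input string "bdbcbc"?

start: ε-closure({0}) = {0,1,2}
'b' @ 1: {3,4}
'd' @ 2: {1,5}  (accept∈set)
'b' @ 3: {}  — dead — no transitions
rest 'cbc' ignored (set empty)
final: {}; accept 1 not in set

Answer: REJECT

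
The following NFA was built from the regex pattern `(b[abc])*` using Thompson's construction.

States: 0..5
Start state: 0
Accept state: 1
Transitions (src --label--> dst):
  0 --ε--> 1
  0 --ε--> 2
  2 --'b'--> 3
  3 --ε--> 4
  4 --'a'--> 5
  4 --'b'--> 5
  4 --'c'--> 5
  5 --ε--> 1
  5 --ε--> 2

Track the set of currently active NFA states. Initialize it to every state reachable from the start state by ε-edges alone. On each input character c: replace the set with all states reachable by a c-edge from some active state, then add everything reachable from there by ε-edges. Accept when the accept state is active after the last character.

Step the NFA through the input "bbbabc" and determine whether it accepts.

Answer: ACCEPT

Steps:
S₀ = ε-closure({0}) = {0,1,2}
'b' @ 1: {3,4}
'b' @ 2: {1,2,5}  [accepting]
'b' @ 3: {3,4}
'a' @ 4: {1,2,5}  [accepting]
'b' @ 5: {3,4}
'c' @ 6: {1,2,5}  [accepting]
final: {1,2,5}; accept 1 in set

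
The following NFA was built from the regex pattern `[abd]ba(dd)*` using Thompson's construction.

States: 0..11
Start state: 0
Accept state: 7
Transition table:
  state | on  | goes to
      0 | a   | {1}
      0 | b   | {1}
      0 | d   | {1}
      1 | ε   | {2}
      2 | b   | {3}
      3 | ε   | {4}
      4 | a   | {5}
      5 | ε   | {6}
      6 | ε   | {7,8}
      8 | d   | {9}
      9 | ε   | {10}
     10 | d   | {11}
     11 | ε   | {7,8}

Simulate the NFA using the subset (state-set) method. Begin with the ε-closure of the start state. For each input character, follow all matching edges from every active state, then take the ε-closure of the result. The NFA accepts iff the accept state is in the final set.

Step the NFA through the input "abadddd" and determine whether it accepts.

initial (ε-close {0}): {0}
'a' @ 1: {1,2}
'b' @ 2: {3,4}
'a' @ 3: {5,6,7,8}  ✓accept
'd' @ 4: {9,10}
'd' @ 5: {7,8,11}  ✓accept
'd' @ 6: {9,10}
'd' @ 7: {7,8,11}  ✓accept
end set {7,8,11} — state 7 in

Answer: ACCEPT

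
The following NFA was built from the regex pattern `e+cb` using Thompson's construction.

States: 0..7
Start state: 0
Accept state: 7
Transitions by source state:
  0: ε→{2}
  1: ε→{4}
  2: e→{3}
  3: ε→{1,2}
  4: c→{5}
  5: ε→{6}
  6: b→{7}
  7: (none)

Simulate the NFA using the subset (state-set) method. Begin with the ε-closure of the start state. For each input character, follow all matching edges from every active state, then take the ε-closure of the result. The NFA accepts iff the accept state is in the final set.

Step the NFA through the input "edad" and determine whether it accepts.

initial (ε-close {0}): {0,2}
'e' @ 1: {1,2,3,4}
'd' @ 2: {}  — no active states
rest 'ad' ignored (set empty)
end set {} — state 7 not in

Answer: REJECT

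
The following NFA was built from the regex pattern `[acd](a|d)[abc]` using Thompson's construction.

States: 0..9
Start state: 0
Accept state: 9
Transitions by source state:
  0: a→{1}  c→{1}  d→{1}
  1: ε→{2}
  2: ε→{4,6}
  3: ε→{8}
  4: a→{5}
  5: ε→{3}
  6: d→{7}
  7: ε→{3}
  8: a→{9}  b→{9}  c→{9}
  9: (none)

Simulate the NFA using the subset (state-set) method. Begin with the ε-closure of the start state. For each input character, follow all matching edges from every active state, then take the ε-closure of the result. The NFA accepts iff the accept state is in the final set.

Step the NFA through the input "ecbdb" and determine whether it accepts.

Answer: REJECT

Derivation:
start: ε-closure({0}) = {0}
'e' @ 1: {}  — no active states
rest 'cbdb' ignored (set empty)
after full input: {}  (accept=9 not in)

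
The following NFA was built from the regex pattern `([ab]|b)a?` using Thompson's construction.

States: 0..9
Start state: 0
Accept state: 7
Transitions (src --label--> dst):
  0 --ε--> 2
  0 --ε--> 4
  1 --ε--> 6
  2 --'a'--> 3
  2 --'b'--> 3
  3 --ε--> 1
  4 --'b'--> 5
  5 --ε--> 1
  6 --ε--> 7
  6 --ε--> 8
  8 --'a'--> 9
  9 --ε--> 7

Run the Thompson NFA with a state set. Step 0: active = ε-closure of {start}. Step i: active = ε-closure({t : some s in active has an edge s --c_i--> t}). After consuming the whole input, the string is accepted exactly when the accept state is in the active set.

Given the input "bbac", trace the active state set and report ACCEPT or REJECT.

S₀ = ε-closure({0}) = {0,2,4}
'b' @ 1: {1,3,5,6,7,8}  [accepting]
'b' @ 2: {}  — dead — no transitions
rest 'ac' ignored (set empty)
end set {} — state 7 not in

Answer: REJECT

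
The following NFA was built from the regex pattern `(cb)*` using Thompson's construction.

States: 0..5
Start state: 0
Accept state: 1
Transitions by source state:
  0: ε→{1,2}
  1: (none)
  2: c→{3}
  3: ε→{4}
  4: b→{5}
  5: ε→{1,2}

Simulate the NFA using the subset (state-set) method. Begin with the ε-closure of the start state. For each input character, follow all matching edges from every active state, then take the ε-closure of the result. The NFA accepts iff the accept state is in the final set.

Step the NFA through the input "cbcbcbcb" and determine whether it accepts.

initial (ε-close {0}): {0,1,2}
'c' @ 1: {3,4}
'b' @ 2: {1,2,5}  ✓accept
'c' @ 3: {3,4}
'b' @ 4: {1,2,5}  ✓accept
'c' @ 5: {3,4}
'b' @ 6: {1,2,5}  ✓accept
'c' @ 7: {3,4}
'b' @ 8: {1,2,5}  ✓accept
final: {1,2,5}; accept 1 in set

Answer: ACCEPT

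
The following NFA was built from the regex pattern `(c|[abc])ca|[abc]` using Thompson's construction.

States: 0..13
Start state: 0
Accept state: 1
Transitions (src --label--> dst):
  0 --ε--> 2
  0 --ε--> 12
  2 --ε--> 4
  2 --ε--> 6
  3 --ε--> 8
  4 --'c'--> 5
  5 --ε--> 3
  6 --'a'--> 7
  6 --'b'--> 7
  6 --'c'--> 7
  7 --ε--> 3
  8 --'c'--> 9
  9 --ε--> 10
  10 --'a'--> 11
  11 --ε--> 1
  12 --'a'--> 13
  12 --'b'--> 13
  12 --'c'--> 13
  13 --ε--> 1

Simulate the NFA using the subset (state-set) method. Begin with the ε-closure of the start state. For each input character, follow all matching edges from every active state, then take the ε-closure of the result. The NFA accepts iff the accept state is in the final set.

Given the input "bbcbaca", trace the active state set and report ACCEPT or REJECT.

Answer: REJECT

Steps:
S₀ = ε-closure({0}) = {0,2,4,6,12}
'b' @ 1: {1,3,7,8,13}  (accept∈set)
'b' @ 2: {}  — no active states
rest 'cbaca' ignored (set empty)
end set {} — state 1 not in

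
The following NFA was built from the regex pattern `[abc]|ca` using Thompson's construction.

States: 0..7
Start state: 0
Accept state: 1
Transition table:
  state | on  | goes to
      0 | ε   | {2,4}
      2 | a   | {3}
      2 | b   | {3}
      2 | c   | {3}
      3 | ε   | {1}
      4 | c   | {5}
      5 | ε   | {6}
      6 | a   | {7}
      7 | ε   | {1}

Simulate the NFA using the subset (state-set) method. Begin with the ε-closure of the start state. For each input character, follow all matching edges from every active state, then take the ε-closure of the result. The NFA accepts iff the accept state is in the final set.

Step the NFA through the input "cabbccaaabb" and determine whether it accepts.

S₀ = ε-closure({0}) = {0,2,4}
'c' @ 1: {1,3,5,6}  (accept∈set)
'a' @ 2: {1,7}  (accept∈set)
'b' @ 3: {}  — state set empty
rest 'bccaaabb' ignored (set empty)
after full input: {}  (accept=1 not in)

Answer: REJECT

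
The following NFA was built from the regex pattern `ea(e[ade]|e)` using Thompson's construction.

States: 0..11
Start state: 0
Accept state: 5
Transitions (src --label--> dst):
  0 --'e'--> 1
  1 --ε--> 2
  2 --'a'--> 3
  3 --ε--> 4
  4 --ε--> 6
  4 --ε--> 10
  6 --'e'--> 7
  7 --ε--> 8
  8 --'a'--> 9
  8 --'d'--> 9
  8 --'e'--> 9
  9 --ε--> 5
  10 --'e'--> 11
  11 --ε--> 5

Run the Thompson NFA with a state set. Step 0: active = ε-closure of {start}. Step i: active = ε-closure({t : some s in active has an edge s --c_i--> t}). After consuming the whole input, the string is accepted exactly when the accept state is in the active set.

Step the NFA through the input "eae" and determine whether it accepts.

initial (ε-close {0}): {0}
'e' @ 1: {1,2}
'a' @ 2: {3,4,6,10}
'e' @ 3: {5,7,8,11}  (accept∈set)
final: {5,7,8,11}; accept 5 in set

Answer: ACCEPT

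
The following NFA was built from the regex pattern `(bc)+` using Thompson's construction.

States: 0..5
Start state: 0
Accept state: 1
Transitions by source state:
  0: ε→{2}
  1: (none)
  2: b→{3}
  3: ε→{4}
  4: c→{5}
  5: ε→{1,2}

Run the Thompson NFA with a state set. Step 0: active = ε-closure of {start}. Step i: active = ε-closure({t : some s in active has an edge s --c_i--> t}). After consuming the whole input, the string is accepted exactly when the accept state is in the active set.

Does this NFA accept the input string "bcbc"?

start: ε-closure({0}) = {0,2}
'b' @ 1: {3,4}
'c' @ 2: {1,2,5}  (accept∈set)
'b' @ 3: {3,4}
'c' @ 4: {1,2,5}  (accept∈set)
end set {1,2,5} — state 1 in

Answer: ACCEPT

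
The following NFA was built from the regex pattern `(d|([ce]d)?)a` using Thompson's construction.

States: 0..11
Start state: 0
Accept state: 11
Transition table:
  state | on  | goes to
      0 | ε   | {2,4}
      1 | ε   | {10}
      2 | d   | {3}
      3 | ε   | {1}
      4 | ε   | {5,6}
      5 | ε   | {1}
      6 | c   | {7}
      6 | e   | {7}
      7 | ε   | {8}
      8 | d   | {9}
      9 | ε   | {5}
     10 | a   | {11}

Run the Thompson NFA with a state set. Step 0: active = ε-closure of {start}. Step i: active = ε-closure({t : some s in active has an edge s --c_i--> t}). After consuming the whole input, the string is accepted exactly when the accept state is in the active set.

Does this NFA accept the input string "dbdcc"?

Answer: REJECT

Derivation:
start: ε-closure({0}) = {0,1,2,4,5,6,10}
'd' @ 1: {1,3,10}
'b' @ 2: {}  — dead — no transitions
rest 'dcc' ignored (set empty)
end set {} — state 11 not in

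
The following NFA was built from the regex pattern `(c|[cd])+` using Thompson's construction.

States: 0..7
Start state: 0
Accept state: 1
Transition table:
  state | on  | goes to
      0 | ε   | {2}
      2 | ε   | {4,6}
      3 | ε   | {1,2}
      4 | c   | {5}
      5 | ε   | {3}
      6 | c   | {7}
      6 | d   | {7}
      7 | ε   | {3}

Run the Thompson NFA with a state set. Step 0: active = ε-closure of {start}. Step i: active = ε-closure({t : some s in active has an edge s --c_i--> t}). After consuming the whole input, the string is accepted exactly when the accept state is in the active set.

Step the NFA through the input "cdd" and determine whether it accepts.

Answer: ACCEPT

Trace:
initial (ε-close {0}): {0,2,4,6}
'c' @ 1: {1,2,3,4,5,6,7}  ✓accept
'd' @ 2: {1,2,3,4,6,7}  ✓accept
'd' @ 3: {1,2,3,4,6,7}  ✓accept
end set {1,2,3,4,6,7} — state 1 in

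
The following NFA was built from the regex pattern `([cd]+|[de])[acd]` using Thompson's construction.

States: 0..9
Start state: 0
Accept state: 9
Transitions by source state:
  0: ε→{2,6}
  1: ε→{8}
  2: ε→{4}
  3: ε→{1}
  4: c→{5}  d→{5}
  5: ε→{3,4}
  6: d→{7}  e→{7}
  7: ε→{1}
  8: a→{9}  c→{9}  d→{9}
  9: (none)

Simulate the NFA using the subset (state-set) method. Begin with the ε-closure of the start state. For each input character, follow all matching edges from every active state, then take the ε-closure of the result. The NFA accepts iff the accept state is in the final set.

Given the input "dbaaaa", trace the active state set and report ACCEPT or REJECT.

Answer: REJECT

Trace:
S₀ = ε-closure({0}) = {0,2,4,6}
'd' @ 1: {1,3,4,5,7,8}
'b' @ 2: {}  — no active states
rest 'aaaa' ignored (set empty)
final: {}; accept 9 not in set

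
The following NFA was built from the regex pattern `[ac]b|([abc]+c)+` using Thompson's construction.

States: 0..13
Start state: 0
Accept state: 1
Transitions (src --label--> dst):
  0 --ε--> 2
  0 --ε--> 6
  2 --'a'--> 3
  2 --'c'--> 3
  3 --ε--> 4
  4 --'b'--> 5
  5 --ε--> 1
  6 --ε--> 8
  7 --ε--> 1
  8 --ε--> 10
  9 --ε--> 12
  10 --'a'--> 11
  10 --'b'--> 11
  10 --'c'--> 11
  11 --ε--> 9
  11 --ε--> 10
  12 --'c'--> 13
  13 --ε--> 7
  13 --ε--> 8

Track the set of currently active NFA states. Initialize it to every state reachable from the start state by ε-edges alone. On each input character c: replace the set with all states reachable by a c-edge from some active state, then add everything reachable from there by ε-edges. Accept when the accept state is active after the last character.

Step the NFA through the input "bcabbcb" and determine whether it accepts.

start: ε-closure({0}) = {0,2,6,8,10}
'b' @ 1: {9,10,11,12}
'c' @ 2: {1,7,8,9,10,11,12,13}  (accept∈set)
'a' @ 3: {9,10,11,12}
'b' @ 4: {9,10,11,12}
'b' @ 5: {9,10,11,12}
'c' @ 6: {1,7,8,9,10,11,12,13}  (accept∈set)
'b' @ 7: {9,10,11,12}
after full input: {9,10,11,12}  (accept=1 not in)

Answer: REJECT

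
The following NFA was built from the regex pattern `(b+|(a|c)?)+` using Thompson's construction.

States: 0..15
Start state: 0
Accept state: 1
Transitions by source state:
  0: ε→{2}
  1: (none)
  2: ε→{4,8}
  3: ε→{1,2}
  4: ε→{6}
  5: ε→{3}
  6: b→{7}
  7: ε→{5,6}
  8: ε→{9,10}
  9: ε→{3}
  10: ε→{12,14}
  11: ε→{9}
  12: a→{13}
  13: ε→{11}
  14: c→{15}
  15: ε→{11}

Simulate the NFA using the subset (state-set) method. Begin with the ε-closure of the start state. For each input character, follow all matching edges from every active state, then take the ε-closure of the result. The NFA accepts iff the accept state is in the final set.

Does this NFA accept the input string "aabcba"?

Answer: ACCEPT

Trace:
initial (ε-close {0}): {0,1,2,3,4,6,8,9,10,12,14}
'a' @ 1: {1,2,3,4,6,8,9,10,11,12,13,14}  ✓accept
'a' @ 2: {1,2,3,4,6,8,9,10,11,12,13,14}  ✓accept
'b' @ 3: {1,2,3,4,5,6,7,8,9,10,12,14}  ✓accept
'c' @ 4: {1,2,3,4,6,8,9,10,11,12,14,15}  ✓accept
'b' @ 5: {1,2,3,4,5,6,7,8,9,10,12,14}  ✓accept
'a' @ 6: {1,2,3,4,6,8,9,10,11,12,13,14}  ✓accept
end set {1,2,3,4,6,8,9,10,11,12,13,14} — state 1 in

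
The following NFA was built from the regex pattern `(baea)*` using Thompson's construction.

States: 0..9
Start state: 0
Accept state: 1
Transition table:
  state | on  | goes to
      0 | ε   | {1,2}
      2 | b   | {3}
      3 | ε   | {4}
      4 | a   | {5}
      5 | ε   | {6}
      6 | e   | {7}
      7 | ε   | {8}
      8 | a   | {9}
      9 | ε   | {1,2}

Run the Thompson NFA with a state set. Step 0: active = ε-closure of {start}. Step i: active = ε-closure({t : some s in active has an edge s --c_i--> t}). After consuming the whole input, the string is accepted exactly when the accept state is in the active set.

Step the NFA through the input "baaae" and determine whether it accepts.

initial (ε-close {0}): {0,1,2}
'b' @ 1: {3,4}
'a' @ 2: {5,6}
'a' @ 3: {}  — dead — no transitions
rest 'ae' ignored (set empty)
final: {}; accept 1 not in set

Answer: REJECT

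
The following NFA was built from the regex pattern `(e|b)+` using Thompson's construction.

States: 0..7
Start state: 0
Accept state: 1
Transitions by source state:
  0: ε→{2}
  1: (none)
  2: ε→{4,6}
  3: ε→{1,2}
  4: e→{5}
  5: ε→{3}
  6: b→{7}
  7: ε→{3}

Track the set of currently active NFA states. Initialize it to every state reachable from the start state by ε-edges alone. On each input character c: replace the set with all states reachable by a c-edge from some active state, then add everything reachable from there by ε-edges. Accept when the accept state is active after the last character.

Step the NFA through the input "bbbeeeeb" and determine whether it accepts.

S₀ = ε-closure({0}) = {0,2,4,6}
'b' @ 1: {1,2,3,4,6,7}  ✓accept
'b' @ 2: {1,2,3,4,6,7}  ✓accept
'b' @ 3: {1,2,3,4,6,7}  ✓accept
'e' @ 4: {1,2,3,4,5,6}  ✓accept
'e' @ 5: {1,2,3,4,5,6}  ✓accept
'e' @ 6: {1,2,3,4,5,6}  ✓accept
'e' @ 7: {1,2,3,4,5,6}  ✓accept
'b' @ 8: {1,2,3,4,6,7}  ✓accept
end set {1,2,3,4,6,7} — state 1 in

Answer: ACCEPT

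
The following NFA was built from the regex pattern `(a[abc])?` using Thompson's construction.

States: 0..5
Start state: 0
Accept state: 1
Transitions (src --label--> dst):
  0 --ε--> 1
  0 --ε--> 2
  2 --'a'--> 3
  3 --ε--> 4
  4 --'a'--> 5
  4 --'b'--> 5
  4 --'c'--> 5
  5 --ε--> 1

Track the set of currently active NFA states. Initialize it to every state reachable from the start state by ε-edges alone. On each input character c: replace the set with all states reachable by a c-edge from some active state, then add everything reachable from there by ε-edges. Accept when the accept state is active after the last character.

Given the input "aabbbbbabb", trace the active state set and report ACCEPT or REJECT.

Answer: REJECT

Trace:
S₀ = ε-closure({0}) = {0,1,2}
'a' @ 1: {3,4}
'a' @ 2: {1,5}  [accepting]
'b' @ 3: {}  — no active states
rest 'bbbbabb' ignored (set empty)
after full input: {}  (accept=1 not in)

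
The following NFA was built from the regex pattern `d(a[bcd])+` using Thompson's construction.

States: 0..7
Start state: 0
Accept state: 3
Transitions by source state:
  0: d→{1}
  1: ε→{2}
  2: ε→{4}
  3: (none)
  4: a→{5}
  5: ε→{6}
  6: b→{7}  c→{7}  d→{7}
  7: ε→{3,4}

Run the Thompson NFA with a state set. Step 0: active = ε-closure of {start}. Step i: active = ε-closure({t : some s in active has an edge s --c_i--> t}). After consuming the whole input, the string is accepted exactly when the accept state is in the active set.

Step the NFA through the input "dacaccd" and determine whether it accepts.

Answer: REJECT

Trace:
initial (ε-close {0}): {0}
'd' @ 1: {1,2,4}
'a' @ 2: {5,6}
'c' @ 3: {3,4,7}  (accept∈set)
'a' @ 4: {5,6}
'c' @ 5: {3,4,7}  (accept∈set)
'c' @ 6: {}  — state set empty
rest 'd' ignored (set empty)
after full input: {}  (accept=3 not in)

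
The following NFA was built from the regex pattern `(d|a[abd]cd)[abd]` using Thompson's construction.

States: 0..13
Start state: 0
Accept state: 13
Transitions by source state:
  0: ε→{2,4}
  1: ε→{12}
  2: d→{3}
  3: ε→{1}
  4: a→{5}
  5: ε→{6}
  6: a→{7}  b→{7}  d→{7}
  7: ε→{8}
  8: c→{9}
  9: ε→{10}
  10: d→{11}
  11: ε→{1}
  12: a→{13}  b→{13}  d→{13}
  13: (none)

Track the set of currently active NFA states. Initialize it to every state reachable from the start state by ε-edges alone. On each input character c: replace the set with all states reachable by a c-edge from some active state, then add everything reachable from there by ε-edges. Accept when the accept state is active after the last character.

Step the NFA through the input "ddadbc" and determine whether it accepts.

initial (ε-close {0}): {0,2,4}
'd' @ 1: {1,3,12}
'd' @ 2: {13}  (accept∈set)
'a' @ 3: {}  — dead — no transitions
rest 'dbc' ignored (set empty)
final: {}; accept 13 not in set

Answer: REJECT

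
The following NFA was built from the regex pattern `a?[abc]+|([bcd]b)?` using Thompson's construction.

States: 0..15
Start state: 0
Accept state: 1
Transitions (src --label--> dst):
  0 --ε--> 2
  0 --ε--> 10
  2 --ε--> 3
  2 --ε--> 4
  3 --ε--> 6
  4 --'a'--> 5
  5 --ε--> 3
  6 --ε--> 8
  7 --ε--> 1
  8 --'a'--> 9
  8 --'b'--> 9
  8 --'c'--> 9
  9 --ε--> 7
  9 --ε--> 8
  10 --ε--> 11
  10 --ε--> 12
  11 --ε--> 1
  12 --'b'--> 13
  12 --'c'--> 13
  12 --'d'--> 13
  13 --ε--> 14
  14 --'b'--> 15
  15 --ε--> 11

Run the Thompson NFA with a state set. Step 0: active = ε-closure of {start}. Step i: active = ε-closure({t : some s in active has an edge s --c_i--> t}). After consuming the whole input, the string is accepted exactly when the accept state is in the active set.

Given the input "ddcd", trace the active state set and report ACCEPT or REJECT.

Answer: REJECT

Derivation:
start: ε-closure({0}) = {0,1,2,3,4,6,8,10,11,12}
'd' @ 1: {13,14}
'd' @ 2: {}  — no active states
rest 'cd' ignored (set empty)
final: {}; accept 1 not in set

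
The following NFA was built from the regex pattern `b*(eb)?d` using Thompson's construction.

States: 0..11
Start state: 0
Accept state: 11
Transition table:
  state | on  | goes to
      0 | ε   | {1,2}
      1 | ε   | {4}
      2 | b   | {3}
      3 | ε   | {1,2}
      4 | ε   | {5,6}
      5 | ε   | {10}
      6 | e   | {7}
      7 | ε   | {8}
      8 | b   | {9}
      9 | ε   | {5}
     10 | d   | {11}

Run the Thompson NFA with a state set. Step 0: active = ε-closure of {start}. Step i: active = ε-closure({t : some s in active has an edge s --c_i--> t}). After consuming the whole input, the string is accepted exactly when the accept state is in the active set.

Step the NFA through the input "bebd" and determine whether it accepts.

Answer: ACCEPT

Trace:
S₀ = ε-closure({0}) = {0,1,2,4,5,6,10}
'b' @ 1: {1,2,3,4,5,6,10}
'e' @ 2: {7,8}
'b' @ 3: {5,9,10}
'd' @ 4: {11}  (accept∈set)
after full input: {11}  (accept=11 in)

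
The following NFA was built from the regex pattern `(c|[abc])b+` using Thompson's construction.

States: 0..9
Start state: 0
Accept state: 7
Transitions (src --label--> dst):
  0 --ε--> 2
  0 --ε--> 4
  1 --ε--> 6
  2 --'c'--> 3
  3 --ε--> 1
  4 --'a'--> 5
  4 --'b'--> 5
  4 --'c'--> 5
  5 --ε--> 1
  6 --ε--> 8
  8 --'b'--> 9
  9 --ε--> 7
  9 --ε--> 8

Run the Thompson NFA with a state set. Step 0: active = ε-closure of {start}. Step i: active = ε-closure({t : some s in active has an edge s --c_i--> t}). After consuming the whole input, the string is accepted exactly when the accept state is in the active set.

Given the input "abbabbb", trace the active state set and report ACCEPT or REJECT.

start: ε-closure({0}) = {0,2,4}
'a' @ 1: {1,5,6,8}
'b' @ 2: {7,8,9}  [accepting]
'b' @ 3: {7,8,9}  [accepting]
'a' @ 4: {}  — dead — no transitions
rest 'bbb' ignored (set empty)
final: {}; accept 7 not in set

Answer: REJECT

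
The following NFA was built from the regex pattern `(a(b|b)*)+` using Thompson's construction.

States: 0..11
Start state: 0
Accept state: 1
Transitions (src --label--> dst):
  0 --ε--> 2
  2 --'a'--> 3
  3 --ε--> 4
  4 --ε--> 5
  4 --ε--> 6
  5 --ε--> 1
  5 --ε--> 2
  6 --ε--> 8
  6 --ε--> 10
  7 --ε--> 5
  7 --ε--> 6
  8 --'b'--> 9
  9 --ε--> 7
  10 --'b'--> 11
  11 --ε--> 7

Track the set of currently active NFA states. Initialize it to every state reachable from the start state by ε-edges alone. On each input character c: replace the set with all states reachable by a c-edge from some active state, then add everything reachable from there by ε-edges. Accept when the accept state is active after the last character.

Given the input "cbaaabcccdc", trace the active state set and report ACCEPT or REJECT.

initial (ε-close {0}): {0,2}
'c' @ 1: {}  — dead — no transitions
rest 'baaabcccdc' ignored (set empty)
after full input: {}  (accept=1 not in)

Answer: REJECT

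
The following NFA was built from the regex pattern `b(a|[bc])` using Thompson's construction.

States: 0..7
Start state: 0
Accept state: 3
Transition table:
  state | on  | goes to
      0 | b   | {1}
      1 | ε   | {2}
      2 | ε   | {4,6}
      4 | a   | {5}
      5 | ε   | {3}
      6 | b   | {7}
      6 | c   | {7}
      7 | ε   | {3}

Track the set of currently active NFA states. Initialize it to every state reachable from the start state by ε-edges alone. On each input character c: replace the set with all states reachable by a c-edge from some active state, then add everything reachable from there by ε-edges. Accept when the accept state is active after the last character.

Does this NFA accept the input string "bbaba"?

initial (ε-close {0}): {0}
'b' @ 1: {1,2,4,6}
'b' @ 2: {3,7}  ✓accept
'a' @ 3: {}  — no active states
rest 'ba' ignored (set empty)
final: {}; accept 3 not in set

Answer: REJECT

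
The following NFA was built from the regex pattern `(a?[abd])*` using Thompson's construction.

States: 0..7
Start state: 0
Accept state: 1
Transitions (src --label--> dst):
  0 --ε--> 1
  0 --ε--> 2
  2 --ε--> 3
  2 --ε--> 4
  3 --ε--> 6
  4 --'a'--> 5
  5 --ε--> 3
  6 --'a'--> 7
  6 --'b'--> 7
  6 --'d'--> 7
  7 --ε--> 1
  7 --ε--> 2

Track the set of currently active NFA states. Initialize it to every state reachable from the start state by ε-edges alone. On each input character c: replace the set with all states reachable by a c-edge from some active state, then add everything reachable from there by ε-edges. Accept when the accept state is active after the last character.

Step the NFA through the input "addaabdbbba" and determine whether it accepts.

start: ε-closure({0}) = {0,1,2,3,4,6}
'a' @ 1: {1,2,3,4,5,6,7}  [accepting]
'd' @ 2: {1,2,3,4,6,7}  [accepting]
'd' @ 3: {1,2,3,4,6,7}  [accepting]
'a' @ 4: {1,2,3,4,5,6,7}  [accepting]
'a' @ 5: {1,2,3,4,5,6,7}  [accepting]
'b' @ 6: {1,2,3,4,6,7}  [accepting]
'd' @ 7: {1,2,3,4,6,7}  [accepting]
'b' @ 8: {1,2,3,4,6,7}  [accepting]
'b' @ 9: {1,2,3,4,6,7}  [accepting]
'b' @ 10: {1,2,3,4,6,7}  [accepting]
'a' @ 11: {1,2,3,4,5,6,7}  [accepting]
end set {1,2,3,4,5,6,7} — state 1 in

Answer: ACCEPT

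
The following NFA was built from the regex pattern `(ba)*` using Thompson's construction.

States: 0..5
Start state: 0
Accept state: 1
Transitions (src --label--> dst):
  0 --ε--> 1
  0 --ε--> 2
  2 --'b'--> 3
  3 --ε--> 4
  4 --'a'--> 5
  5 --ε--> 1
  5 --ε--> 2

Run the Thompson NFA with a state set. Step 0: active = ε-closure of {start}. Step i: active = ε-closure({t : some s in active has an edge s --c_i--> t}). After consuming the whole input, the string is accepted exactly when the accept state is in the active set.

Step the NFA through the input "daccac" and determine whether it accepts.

S₀ = ε-closure({0}) = {0,1,2}
'd' @ 1: {}  — dead — no transitions
rest 'accac' ignored (set empty)
final: {}; accept 1 not in set

Answer: REJECT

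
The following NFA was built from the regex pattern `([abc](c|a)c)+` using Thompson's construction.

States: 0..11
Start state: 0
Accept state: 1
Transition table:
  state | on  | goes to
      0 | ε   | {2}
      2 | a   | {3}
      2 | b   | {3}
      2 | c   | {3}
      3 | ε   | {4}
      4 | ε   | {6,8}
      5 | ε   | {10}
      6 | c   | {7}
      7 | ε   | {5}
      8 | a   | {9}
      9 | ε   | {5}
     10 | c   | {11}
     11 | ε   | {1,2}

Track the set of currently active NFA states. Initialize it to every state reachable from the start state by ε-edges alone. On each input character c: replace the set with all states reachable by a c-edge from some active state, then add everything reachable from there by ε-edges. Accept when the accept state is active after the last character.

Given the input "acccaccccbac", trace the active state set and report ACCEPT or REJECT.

Answer: ACCEPT

Trace:
S₀ = ε-closure({0}) = {0,2}
'a' @ 1: {3,4,6,8}
'c' @ 2: {5,7,10}
'c' @ 3: {1,2,11}  (accept∈set)
'c' @ 4: {3,4,6,8}
'a' @ 5: {5,9,10}
'c' @ 6: {1,2,11}  (accept∈set)
'c' @ 7: {3,4,6,8}
'c' @ 8: {5,7,10}
'c' @ 9: {1,2,11}  (accept∈set)
'b' @ 10: {3,4,6,8}
'a' @ 11: {5,9,10}
'c' @ 12: {1,2,11}  (accept∈set)
final: {1,2,11}; accept 1 in set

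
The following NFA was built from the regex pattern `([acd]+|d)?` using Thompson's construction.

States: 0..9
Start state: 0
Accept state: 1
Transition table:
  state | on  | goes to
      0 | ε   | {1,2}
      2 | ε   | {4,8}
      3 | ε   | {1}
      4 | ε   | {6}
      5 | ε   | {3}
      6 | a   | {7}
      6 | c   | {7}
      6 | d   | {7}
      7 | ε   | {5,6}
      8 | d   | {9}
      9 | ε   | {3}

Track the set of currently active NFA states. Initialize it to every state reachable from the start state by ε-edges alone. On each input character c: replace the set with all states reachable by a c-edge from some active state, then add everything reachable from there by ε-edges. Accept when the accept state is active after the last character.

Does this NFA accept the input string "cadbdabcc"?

Answer: REJECT

Trace:
start: ε-closure({0}) = {0,1,2,4,6,8}
'c' @ 1: {1,3,5,6,7}  [accepting]
'a' @ 2: {1,3,5,6,7}  [accepting]
'd' @ 3: {1,3,5,6,7}  [accepting]
'b' @ 4: {}  — state set empty
rest 'dabcc' ignored (set empty)
after full input: {}  (accept=1 not in)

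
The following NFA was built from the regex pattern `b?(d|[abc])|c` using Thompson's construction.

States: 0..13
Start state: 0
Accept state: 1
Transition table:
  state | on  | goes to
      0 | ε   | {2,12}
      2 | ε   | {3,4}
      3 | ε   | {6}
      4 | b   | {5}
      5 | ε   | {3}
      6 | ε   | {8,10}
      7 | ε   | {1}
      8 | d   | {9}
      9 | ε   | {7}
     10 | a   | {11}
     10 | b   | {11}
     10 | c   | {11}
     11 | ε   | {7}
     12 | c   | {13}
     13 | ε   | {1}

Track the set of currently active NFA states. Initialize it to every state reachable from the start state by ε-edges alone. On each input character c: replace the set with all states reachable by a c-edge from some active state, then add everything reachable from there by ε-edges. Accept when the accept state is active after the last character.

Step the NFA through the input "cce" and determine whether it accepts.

Answer: REJECT

Trace:
start: ε-closure({0}) = {0,2,3,4,6,8,10,12}
'c' @ 1: {1,7,11,13}  (accept∈set)
'c' @ 2: {}  — no active states
rest 'e' ignored (set empty)
end set {} — state 1 not in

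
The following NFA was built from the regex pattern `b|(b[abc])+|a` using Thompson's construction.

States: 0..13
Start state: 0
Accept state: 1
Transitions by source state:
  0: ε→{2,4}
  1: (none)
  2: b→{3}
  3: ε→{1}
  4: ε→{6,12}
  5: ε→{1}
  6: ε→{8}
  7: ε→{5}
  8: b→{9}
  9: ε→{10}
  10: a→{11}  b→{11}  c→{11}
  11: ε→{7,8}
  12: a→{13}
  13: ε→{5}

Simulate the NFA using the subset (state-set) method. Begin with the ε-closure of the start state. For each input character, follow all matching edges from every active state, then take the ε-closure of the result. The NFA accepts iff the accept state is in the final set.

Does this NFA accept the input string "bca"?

Answer: REJECT

Derivation:
initial (ε-close {0}): {0,2,4,6,8,12}
'b' @ 1: {1,3,9,10}  [accepting]
'c' @ 2: {1,5,7,8,11}  [accepting]
'a' @ 3: {}  — no active states
end set {} — state 1 not in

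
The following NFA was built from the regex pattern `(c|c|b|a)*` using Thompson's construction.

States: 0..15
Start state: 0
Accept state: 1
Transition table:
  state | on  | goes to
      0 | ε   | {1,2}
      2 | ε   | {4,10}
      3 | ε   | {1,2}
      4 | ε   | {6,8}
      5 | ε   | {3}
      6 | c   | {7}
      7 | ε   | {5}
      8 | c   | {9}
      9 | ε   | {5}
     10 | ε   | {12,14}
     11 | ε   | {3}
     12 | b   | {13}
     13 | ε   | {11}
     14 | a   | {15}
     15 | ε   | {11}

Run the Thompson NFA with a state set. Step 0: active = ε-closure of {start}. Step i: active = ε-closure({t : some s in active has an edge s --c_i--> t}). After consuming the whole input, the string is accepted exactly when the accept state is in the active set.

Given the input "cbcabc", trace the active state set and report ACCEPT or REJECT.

Answer: ACCEPT

Trace:
start: ε-closure({0}) = {0,1,2,4,6,8,10,12,14}
'c' @ 1: {1,2,3,4,5,6,7,8,9,10,12,14}  [accepting]
'b' @ 2: {1,2,3,4,6,8,10,11,12,13,14}  [accepting]
'c' @ 3: {1,2,3,4,5,6,7,8,9,10,12,14}  [accepting]
'a' @ 4: {1,2,3,4,6,8,10,11,12,14,15}  [accepting]
'b' @ 5: {1,2,3,4,6,8,10,11,12,13,14}  [accepting]
'c' @ 6: {1,2,3,4,5,6,7,8,9,10,12,14}  [accepting]
end set {1,2,3,4,5,6,7,8,9,10,12,14} — state 1 in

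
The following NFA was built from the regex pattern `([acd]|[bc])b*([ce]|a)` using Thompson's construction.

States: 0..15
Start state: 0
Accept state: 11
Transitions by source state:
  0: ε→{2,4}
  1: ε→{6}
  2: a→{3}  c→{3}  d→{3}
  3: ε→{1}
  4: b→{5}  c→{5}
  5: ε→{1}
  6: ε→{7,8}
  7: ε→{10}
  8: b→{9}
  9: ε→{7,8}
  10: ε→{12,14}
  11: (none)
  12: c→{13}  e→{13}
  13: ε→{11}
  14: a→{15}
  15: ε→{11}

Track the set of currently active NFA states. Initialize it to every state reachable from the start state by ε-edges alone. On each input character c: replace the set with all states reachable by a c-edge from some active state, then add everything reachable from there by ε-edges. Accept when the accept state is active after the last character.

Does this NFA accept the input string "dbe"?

S₀ = ε-closure({0}) = {0,2,4}
'd' @ 1: {1,3,6,7,8,10,12,14}
'b' @ 2: {7,8,9,10,12,14}
'e' @ 3: {11,13}  [accepting]
end set {11,13} — state 11 in

Answer: ACCEPT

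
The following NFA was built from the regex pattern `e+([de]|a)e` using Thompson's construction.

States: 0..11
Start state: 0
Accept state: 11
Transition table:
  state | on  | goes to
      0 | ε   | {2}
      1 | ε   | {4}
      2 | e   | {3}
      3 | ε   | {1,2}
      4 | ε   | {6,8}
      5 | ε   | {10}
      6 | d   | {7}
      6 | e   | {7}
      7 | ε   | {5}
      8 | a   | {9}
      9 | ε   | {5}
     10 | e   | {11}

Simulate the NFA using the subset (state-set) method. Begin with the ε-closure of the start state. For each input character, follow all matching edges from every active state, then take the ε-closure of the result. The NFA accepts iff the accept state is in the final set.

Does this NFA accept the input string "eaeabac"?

Answer: REJECT

Trace:
S₀ = ε-closure({0}) = {0,2}
'e' @ 1: {1,2,3,4,6,8}
'a' @ 2: {5,9,10}
'e' @ 3: {11}  ✓accept
'a' @ 4: {}  — state set empty
rest 'bac' ignored (set empty)
end set {} — state 11 not in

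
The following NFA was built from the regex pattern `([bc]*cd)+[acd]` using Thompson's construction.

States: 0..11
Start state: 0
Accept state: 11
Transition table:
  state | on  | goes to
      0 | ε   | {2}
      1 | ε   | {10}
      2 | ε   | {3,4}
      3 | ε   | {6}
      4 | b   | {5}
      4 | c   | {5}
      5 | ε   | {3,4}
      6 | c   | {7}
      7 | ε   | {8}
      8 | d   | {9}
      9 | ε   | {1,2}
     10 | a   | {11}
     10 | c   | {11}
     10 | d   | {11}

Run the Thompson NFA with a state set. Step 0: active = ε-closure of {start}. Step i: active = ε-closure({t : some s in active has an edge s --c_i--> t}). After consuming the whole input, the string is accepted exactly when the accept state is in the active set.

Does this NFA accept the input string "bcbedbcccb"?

Answer: REJECT

Trace:
start: ε-closure({0}) = {0,2,3,4,6}
'b' @ 1: {3,4,5,6}
'c' @ 2: {3,4,5,6,7,8}
'b' @ 3: {3,4,5,6}
'e' @ 4: {}  — dead — no transitions
rest 'dbcccb' ignored (set empty)
final: {}; accept 11 not in set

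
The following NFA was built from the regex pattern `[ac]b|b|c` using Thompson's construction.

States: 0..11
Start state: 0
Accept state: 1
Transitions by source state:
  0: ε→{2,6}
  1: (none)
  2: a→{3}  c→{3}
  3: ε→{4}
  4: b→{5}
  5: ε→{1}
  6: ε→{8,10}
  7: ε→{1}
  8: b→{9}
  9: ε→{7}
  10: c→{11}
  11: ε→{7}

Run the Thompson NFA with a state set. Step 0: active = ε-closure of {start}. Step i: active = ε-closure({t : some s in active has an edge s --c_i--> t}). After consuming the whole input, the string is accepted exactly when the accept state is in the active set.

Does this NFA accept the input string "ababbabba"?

Answer: REJECT

Steps:
S₀ = ε-closure({0}) = {0,2,6,8,10}
'a' @ 1: {3,4}
'b' @ 2: {1,5}  (accept∈set)
'a' @ 3: {}  — dead — no transitions
rest 'bbabba' ignored (set empty)
end set {} — state 1 not in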